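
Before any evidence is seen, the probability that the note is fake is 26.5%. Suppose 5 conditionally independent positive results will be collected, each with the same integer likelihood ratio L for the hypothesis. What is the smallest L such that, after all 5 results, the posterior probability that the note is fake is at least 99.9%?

Prior odds = 0.265/0.735 = 53/147.
Target odds = 0.999/0.001 = 999.
Need L⁵ ≥ 999 ÷ (53/147) = 146853/53.
4⁵ = 1024 < 146853/53 ≤ 3125 = 5⁵, so L = 5.

5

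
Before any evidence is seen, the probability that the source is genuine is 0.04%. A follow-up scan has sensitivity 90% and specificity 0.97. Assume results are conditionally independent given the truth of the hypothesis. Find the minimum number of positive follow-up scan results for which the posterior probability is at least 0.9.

Prior odds: 0.0004 ÷ 0.9996 = 1/2499.
False-positive rate = 1 − 0.97 = 0.03; likelihood ratio of a positive = 0.9/0.03 = 30.
Target odds: 0.9 ÷ 0.1 = 9.
Need (1/2499) × 30ⁿ ≥ 9, i.e. 30ⁿ ≥ 22491.
30² = 900 falls short of 22491 but 30³ = 27000 reaches it, so n = 3.

3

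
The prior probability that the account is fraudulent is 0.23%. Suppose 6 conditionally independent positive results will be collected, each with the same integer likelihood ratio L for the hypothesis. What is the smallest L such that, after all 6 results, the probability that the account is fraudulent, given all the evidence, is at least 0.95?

5

Prior odds = 0.0023/0.9977 = 23/9977.
Target odds = 0.95/0.05 = 19.
Need L⁶ ≥ 19 ÷ (23/9977) = 189563/23.
4⁶ = 4096 < 189563/23 ≤ 15625 = 5⁶, so L = 5.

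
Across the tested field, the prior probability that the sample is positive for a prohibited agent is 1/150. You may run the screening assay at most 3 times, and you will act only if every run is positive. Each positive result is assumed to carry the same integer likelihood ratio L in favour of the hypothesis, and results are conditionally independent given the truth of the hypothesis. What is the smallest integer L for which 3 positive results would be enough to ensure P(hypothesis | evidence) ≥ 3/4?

Prior odds = (1/150)/(149/150) = 1/149.
Target odds = 0.75/0.25 = 3.
Need L³ ≥ 3 ÷ (1/149) = 447.
7³ = 343 < 447 ≤ 512 = 8³, so L = 8.

8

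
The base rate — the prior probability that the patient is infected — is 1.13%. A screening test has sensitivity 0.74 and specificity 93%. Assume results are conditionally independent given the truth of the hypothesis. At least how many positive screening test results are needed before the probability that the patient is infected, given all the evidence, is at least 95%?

4

Prior odds: 0.0113 ÷ 0.9887 = 113/9887.
False-positive rate = 1 − 0.93 = 0.07; likelihood ratio of a positive = 0.74/0.07 = 74/7.
Target odds: 0.95 ÷ 0.05 = 19.
Require (74/7)ⁿ ≥ 19 ÷ (113/9887) = 187853/113.
(74/7)³ = 405224/343 falls short of 187853/113 but (74/7)⁴ = 29986576/2401 reaches it, so n = 4.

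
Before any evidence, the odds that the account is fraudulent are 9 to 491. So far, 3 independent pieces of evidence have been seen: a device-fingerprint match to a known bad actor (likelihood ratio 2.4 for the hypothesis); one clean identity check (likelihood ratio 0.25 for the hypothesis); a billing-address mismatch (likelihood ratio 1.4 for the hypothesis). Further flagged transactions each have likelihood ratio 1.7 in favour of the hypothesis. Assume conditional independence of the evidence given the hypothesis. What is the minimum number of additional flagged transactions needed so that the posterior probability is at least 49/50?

Prior odds = 9/491.
Combined Bayes factor of the evidence already in hand = 2.4 × 0.25 × 1.4 = 0.84.
Odds after that evidence = (9/491) × 0.84 = 189/12275.
Target odds = 0.98/0.02 = 49.
Need 1.7ⁿ ≥ 49 ÷ (189/12275) = 85925/27.
1.7¹⁵ ≈2862.42 falls short of 85925/27 but 1.7¹⁶ ≈4866.12 reaches it, so n = 16.

16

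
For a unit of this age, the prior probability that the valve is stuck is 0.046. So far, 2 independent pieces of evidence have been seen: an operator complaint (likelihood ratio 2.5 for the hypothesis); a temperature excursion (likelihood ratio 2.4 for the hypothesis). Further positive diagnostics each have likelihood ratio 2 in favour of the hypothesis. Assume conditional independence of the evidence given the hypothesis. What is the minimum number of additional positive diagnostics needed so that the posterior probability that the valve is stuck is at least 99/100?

9

Prior odds = 0.046/0.954 = 23/477.
Combined Bayes factor of the evidence already in hand = 2.5 × 2.4 = 6.
Odds after that evidence = (23/477) × 6 = 46/159.
Target odds = 0.99/0.01 = 99.
Need 2ⁿ ≥ 99 ÷ (46/159) = 15741/46.
2⁸ = 256 falls short of 15741/46 but 2⁹ = 512 reaches it, so n = 9.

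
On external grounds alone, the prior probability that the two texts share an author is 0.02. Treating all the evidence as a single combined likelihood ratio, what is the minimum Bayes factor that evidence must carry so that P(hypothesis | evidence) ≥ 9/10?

Prior odds = 0.02/0.98 = 1/49.
Target odds = 0.9/0.1 = 9.
Required Bayes factor = 9 ÷ (1/49) = 441.

441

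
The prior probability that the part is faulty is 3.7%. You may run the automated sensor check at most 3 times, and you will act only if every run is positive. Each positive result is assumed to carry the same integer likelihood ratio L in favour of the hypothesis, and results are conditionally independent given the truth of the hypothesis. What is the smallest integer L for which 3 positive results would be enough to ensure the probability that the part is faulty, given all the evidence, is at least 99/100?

Prior odds = 0.037/0.963 = 37/963.
Target odds = 0.99/0.01 = 99.
Need L³ ≥ 99 ÷ (37/963) = 95337/37.
13³ = 2197 < 95337/37 ≤ 2744 = 14³, so L = 14.

14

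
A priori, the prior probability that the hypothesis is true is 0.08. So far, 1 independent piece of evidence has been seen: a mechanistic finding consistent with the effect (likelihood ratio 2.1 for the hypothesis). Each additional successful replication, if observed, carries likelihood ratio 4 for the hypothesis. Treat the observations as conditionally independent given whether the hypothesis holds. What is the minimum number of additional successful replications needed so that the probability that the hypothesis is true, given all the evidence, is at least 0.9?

3

Prior odds = 0.08/0.92 = 2/23.
Bayes factor of the evidence already in hand = 2.1.
Odds after that evidence = (2/23) × 2.1 = 21/115.
Target odds = 0.9/0.1 = 9.
Need 4ⁿ ≥ 9 ÷ (21/115) = 345/7.
4² = 16 falls short of 345/7 but 4³ = 64 reaches it, so n = 3.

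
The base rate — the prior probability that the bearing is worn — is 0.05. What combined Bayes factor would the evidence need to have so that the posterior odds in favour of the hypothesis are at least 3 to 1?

Prior odds = 0.05/0.95 = 1/19.
Target odds = 3.
Required Bayes factor = 3 ÷ (1/19) = 57.

57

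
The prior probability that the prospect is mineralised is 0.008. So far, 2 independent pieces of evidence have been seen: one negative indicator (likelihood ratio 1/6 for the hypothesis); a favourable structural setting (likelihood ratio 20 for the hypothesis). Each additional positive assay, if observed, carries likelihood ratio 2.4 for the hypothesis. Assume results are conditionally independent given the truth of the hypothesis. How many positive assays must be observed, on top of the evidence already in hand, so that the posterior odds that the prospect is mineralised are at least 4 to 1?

6

Prior odds = 0.008/0.992 = 1/124.
Combined Bayes factor of the evidence already in hand = (1/6) × 20 = 10/3.
Odds after that evidence = (1/124) × 10/3 = 5/186.
Target odds = 4.
Need 2.4ⁿ ≥ 4 ÷ (5/186) = 148.8.
2.4⁵ = 79.62624 falls short of 148.8 but 2.4⁶ = 2985984/15625 reaches it, so n = 6.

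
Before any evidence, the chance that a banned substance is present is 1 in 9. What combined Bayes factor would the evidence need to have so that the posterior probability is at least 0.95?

152

Prior odds = (1/9)/(8/9) = 0.125.
Target odds = 0.95/0.05 = 19.
Required Bayes factor = 19 ÷ 0.125 = 152.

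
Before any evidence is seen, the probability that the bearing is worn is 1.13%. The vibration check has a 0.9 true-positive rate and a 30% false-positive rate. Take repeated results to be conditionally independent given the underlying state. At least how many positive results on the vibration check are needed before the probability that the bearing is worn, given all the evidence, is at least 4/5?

6

Prior odds = 0.0113/0.9887 = 113/9887.
Likelihood ratio of a positive result = 0.9/0.3 = 3.
Target odds: 0.8 ÷ 0.2 = 4.
Need (113/9887) × 3ⁿ ≥ 4, i.e. 3ⁿ ≥ 39548/113.
3⁵ = 243 falls short of 39548/113 but 3⁶ = 729 reaches it, so n = 6.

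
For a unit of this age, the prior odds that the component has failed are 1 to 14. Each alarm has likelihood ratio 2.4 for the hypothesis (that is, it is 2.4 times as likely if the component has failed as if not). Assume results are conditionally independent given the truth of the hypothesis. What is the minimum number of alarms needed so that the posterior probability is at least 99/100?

Prior odds = 1/14.
Likelihood ratio per alarm = 2.4.
Target posterior odds = 0.99/0.01 = 99.
Require 2.4ⁿ ≥ 99 ÷ (1/14) = 1386.
2.4⁸ = 429981696/390625 falls short of 1386 but 2.4⁹ ≈2641.81 reaches it, so n = 9.

9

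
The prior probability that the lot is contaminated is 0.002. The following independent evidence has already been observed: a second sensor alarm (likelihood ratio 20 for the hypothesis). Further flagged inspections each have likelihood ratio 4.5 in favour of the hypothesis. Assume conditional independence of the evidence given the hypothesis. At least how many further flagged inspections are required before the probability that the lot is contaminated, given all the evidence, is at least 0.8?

Prior odds = 0.002/0.998 = 1/499.
Bayes factor of the evidence already in hand = 20.
Odds after that evidence = (1/499) × 20 = 20/499.
Target odds = 0.8/0.2 = 4.
Need 4.5ⁿ ≥ 4 ÷ (20/499) = 99.8.
4.5³ = 91.125 falls short of 99.8 but 4.5⁴ = 410.0625 reaches it, so n = 4.

4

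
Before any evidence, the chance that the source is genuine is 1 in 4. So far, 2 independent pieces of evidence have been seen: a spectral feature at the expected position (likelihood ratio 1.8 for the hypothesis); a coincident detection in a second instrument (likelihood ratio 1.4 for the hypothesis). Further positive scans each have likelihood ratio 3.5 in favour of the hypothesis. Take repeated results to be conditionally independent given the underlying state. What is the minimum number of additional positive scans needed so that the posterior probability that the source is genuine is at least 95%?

Prior odds = 0.25/0.75 = 1/3.
Combined Bayes factor of the evidence already in hand = 1.8 × 1.4 = 2.52.
Odds after that evidence = (1/3) × 2.52 = 0.84.
Target odds = 0.95/0.05 = 19.
Need 3.5ⁿ ≥ 19 ÷ 0.84 = 475/21.
3.5² = 12.25 falls short of 475/21 but 3.5³ = 42.875 reaches it, so n = 3.

3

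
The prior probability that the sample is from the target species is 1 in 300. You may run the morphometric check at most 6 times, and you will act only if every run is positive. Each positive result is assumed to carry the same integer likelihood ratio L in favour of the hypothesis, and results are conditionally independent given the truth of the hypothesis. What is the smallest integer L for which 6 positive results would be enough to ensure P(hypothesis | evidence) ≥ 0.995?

Prior odds = (1/300)/(299/300) = 1/299.
Target odds = 0.995/0.005 = 199.
Need L⁶ ≥ 199 ÷ (1/299) = 59501.
6⁶ = 46656 < 59501 ≤ 117649 = 7⁶, so L = 7.

7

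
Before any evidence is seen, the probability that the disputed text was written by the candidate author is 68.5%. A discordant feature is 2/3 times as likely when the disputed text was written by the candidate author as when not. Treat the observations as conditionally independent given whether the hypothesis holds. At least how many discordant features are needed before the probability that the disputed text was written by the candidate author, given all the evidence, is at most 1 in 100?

Prior odds: 0.685 ÷ 0.315 = 137/63.
Likelihood ratio per discordant feature = 2/3.
Target odds: 0.01 ÷ 0.99 = 1/99.
Require (2/3)ⁿ ≤ 1/99 ÷ (137/63) = 7/1507.
(2/3)¹³ = 8192/1594323 is still above 7/1507 but (2/3)¹⁴ = 16384/4782969 is at or below it, so n = 14.

14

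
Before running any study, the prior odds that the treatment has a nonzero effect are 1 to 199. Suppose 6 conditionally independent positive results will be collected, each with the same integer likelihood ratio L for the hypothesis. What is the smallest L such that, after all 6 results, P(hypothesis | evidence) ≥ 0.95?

Prior odds = 1/199.
Target odds = 0.95/0.05 = 19.
Need L⁶ ≥ 19 ÷ (1/199) = 3781.
3⁶ = 729 < 3781 ≤ 4096 = 4⁶, so L = 4.

4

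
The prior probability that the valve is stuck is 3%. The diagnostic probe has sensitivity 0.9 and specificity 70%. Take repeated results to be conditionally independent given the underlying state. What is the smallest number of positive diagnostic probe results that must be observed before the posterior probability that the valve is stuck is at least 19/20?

6

Prior odds: 0.03 ÷ 0.97 = 3/97.
False-positive rate = 1 − 0.7 = 0.3; likelihood ratio of a positive = 0.9/0.3 = 3.
Target posterior odds = 0.95/0.05 = 19.
Require 3ⁿ ≥ 19 ÷ (3/97) = 1843/3.
3⁵ = 243 falls short of 1843/3 but 3⁶ = 729 reaches it, so n = 6.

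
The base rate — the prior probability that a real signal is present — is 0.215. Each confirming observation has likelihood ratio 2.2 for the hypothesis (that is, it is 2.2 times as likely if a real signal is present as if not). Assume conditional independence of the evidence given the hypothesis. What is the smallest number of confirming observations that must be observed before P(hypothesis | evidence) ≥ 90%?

Prior odds: 0.215 ÷ 0.785 = 43/157.
Likelihood ratio per confirming observation = 2.2.
Target odds: 0.9 ÷ 0.1 = 9.
Need (43/157) × 2.2ⁿ ≥ 9, i.e. 2.2ⁿ ≥ 1413/43.
2.2⁴ = 23.4256 falls short of 1413/43 but 2.2⁵ = 51.53632 reaches it, so n = 5.

5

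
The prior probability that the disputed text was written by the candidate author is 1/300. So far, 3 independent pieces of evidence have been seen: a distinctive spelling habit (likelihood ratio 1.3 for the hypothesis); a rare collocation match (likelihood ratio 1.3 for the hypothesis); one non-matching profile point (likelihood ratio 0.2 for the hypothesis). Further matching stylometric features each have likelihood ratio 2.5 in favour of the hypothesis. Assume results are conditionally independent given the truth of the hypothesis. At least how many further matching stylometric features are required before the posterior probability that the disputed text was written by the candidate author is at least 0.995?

14

Prior odds = (1/300)/(299/300) = 1/299.
Combined Bayes factor of the evidence already in hand = 1.3 × 1.3 × 0.2 = 0.338.
Odds after that evidence = (1/299) × 0.338 = 13/11500.
Target odds = 0.995/0.005 = 199.
Need 2.5ⁿ ≥ 199 ÷ (13/11500) = 2288500/13.
2.5¹³ ≈149012 falls short of 2288500/13 but 2.5¹⁴ ≈372529 reaches it, so n = 14.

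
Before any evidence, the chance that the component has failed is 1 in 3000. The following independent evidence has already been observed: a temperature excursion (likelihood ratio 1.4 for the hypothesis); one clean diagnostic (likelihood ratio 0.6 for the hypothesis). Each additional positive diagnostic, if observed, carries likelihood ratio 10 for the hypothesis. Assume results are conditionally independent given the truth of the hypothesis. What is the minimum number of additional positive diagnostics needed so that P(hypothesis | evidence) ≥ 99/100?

6

Prior odds = (1/3000)/(2999/3000) = 1/2999.
Combined Bayes factor of the evidence already in hand = 1.4 × 0.6 = 0.84.
Odds after that evidence = (1/2999) × 0.84 = 21/74975.
Target odds = 0.99/0.01 = 99.
Need 10ⁿ ≥ 99 ÷ (21/74975) = 2474175/7.
10⁵ = 100000 falls short of 2474175/7 but 10⁶ = 1000000 reaches it, so n = 6.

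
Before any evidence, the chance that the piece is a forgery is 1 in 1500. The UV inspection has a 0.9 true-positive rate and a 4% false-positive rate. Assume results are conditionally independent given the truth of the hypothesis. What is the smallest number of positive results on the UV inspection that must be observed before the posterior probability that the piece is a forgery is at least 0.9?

4

Prior odds: (1/1500) ÷ (1499/1500) = 1/1499.
Likelihood ratio of a positive result = 0.9/0.04 = 22.5.
Target odds: 0.9 ÷ 0.1 = 9.
Need (1/1499) × 22.5ⁿ ≥ 9, i.e. 22.5ⁿ ≥ 13491.
22.5³ = 11390.625 falls short of 13491 but 22.5⁴ = 256289.0625 reaches it, so n = 4.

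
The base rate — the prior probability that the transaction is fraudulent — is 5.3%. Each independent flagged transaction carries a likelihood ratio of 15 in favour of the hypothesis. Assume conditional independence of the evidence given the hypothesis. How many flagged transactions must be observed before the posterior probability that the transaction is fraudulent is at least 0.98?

Prior odds: 0.053 ÷ 0.947 = 53/947.
Likelihood ratio per flagged transaction = 15.
Target posterior odds = 0.98/0.02 = 49.
Need (53/947) × 15ⁿ ≥ 49, i.e. 15ⁿ ≥ 46403/53.
15² = 225 falls short of 46403/53 but 15³ = 3375 reaches it, so n = 3.

3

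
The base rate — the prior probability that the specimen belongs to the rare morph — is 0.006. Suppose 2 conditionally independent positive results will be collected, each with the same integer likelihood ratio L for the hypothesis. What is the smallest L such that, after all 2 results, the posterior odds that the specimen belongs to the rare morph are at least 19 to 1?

Prior odds = 0.006/0.994 = 3/497.
Target odds = 19.
Need L² ≥ 19 ÷ (3/497) = 9443/3.
56² = 3136 < 9443/3 ≤ 3249 = 57², so L = 57.

57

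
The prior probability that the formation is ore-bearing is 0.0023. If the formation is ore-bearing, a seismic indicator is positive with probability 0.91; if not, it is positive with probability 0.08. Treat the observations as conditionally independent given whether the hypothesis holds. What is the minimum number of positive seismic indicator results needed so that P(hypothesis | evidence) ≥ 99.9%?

Prior odds: 0.0023 ÷ 0.9977 = 23/9977.
Likelihood ratio of a positive = 0.91/0.08 = 11.375.
Target posterior odds = 0.999/0.001 = 999.
Need (23/9977) × 11.375ⁿ ≥ 999, i.e. 11.375ⁿ ≥ 9967023/23.
11.375⁵ ≈190439 falls short of 9967023/23 but 11.375⁶ ≈2.16625e+06 reaches it, so n = 6.

6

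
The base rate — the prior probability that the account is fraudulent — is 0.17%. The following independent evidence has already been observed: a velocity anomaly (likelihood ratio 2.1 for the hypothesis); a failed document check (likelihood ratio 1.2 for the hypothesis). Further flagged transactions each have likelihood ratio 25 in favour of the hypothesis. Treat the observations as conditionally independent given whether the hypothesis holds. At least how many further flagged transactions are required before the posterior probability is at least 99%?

4

Prior odds = 0.0017/0.9983 = 17/9983.
Combined Bayes factor of the evidence already in hand = 2.1 × 1.2 = 2.52.
Odds after that evidence = (17/9983) × 2.52 = 1071/249575.
Target odds = 0.99/0.01 = 99.
Need 25ⁿ ≥ 99 ÷ (1071/249575) = 2745325/119.
25³ = 15625 falls short of 2745325/119 but 25⁴ = 390625 reaches it, so n = 4.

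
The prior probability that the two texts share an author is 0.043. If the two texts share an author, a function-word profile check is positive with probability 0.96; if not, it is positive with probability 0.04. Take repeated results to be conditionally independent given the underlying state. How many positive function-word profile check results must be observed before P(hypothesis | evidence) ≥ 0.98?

Prior odds: 0.043 ÷ 0.957 = 43/957.
Likelihood ratio of a positive = 0.96/0.04 = 24.
Target posterior odds = 0.98/0.02 = 49.
Require 24ⁿ ≥ 49 ÷ (43/957) = 46893/43.
24² = 576 falls short of 46893/43 but 24³ = 13824 reaches it, so n = 3.

3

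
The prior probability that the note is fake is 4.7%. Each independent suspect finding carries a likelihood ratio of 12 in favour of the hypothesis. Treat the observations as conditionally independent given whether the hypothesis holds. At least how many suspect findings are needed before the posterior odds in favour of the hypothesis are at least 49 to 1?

Prior odds: 0.047 ÷ 0.953 = 47/953.
Likelihood ratio per suspect finding = 12.
Target odds = 49.
Require 12ⁿ ≥ 49 ÷ (47/953) = 46697/47.
12² = 144 falls short of 46697/47 but 12³ = 1728 reaches it, so n = 3.

3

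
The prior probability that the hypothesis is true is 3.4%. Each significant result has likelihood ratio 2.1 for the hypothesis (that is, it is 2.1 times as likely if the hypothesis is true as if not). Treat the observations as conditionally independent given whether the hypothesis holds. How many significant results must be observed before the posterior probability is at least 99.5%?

12

Prior odds = 0.034/0.966 = 17/483.
Likelihood ratio per significant result = 2.1.
Target posterior odds = 0.995/0.005 = 199.
Require 2.1ⁿ ≥ 199 ÷ (17/483) = 96117/17.
2.1¹¹ ≈3502.78 falls short of 96117/17 but 2.1¹² ≈7355.83 reaches it, so n = 12.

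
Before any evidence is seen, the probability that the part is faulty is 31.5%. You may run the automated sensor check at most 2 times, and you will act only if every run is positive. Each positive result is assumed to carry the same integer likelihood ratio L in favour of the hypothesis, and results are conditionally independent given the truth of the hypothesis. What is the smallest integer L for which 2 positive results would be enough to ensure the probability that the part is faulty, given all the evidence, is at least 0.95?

7

Prior odds = 0.315/0.685 = 63/137.
Target odds = 0.95/0.05 = 19.
Need L² ≥ 19 ÷ (63/137) = 2603/63.
6² = 36 < 2603/63 ≤ 49 = 7², so L = 7.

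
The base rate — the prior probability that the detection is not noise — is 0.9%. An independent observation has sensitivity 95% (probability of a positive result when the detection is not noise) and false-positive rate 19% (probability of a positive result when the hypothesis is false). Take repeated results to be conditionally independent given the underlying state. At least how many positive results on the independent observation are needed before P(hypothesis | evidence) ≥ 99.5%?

7

Prior odds: 0.009 ÷ 0.991 = 9/991.
Likelihood ratio of a positive result = 0.95/0.19 = 5.
Target odds: 0.995 ÷ 0.005 = 199.
Need (9/991) × 5ⁿ ≥ 199, i.e. 5ⁿ ≥ 197209/9.
5⁶ = 15625 falls short of 197209/9 but 5⁷ = 78125 reaches it, so n = 7.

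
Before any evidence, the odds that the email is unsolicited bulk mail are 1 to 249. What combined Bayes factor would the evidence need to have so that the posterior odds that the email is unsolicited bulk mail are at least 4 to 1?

996

Prior odds = 1/249.
Target odds = 4.
Required Bayes factor = 4 ÷ (1/249) = 996.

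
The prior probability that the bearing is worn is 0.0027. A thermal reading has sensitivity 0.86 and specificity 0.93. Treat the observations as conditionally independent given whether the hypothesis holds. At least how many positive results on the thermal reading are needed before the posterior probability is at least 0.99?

Prior odds = 0.0027/0.9973 = 27/9973.
False-positive rate = 1 − 0.93 = 0.07; likelihood ratio of a positive = 0.86/0.07 = 86/7.
Target posterior odds = 0.99/0.01 = 99.
Require (86/7)ⁿ ≥ 99 ÷ (27/9973) = 109703/3.
(86/7)⁴ = 54700816/2401 falls short of 109703/3 but (86/7)⁵ ≈279899 reaches it, so n = 5.

5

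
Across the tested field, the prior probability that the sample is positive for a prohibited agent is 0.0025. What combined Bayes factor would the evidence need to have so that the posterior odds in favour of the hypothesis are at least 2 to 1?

Prior odds = 0.0025/0.9975 = 1/399.
Target odds = 2.
Required Bayes factor = 2 ÷ (1/399) = 798.

798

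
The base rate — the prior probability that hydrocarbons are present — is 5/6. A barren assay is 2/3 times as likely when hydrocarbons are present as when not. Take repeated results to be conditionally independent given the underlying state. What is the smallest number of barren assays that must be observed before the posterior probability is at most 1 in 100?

16

Prior odds = (5/6)/(1/6) = 5.
Likelihood ratio per barren assay = 2/3.
Target odds: 0.01 ÷ 0.99 = 1/99.
Need 5 × (2/3)ⁿ ≤ 1/99, i.e. (2/3)ⁿ ≤ 1/495.
(2/3)¹⁵ = 32768/14348907 is still above 1/495 but (2/3)¹⁶ = 65536/43046721 is at or below it, so n = 16.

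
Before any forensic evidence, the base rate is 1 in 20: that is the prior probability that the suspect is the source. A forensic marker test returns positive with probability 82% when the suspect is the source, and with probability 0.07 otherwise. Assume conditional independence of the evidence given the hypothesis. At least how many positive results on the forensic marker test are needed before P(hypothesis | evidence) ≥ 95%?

3

Prior odds: 0.05 ÷ 0.95 = 1/19.
Likelihood ratio of a positive result = 0.82/0.07 = 82/7.
Target odds: 0.95 ÷ 0.05 = 19.
Require (82/7)ⁿ ≥ 19 ÷ (1/19) = 361.
(82/7)² = 6724/49 falls short of 361 but (82/7)³ = 551368/343 reaches it, so n = 3.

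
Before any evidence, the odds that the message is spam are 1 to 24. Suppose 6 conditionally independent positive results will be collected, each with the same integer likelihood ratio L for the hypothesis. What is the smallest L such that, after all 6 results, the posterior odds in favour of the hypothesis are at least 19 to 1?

Prior odds = 1/24.
Target odds = 19.
Need L⁶ ≥ 19 ÷ (1/24) = 456.
2⁶ = 64 < 456 ≤ 729 = 3⁶, so L = 3.

3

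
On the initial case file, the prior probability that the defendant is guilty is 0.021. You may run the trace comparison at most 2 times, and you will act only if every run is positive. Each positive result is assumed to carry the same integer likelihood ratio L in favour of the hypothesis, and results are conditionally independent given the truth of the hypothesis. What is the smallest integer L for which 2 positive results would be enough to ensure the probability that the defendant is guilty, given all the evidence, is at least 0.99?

Prior odds = 0.021/0.979 = 21/979.
Target odds = 0.99/0.01 = 99.
Need L² ≥ 99 ÷ (21/979) = 32307/7.
67² = 4489 < 32307/7 ≤ 4624 = 68², so L = 68.

68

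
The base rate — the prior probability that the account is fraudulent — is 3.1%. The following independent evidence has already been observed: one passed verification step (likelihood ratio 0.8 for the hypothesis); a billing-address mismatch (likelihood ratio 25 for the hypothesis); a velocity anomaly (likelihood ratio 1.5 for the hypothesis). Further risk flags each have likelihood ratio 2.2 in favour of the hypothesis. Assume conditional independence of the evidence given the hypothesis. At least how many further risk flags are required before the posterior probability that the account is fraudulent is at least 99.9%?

9

Prior odds = 0.031/0.969 = 31/969.
Combined Bayes factor of the evidence already in hand = 0.8 × 25 × 1.5 = 30.
Odds after that evidence = (31/969) × 30 = 310/323.
Target odds = 0.999/0.001 = 999.
Need 2.2ⁿ ≥ 999 ÷ (310/323) = 322677/310.
2.2⁸ = 214358881/390625 falls short of 322677/310 but 2.2⁹ ≈1207.27 reaches it, so n = 9.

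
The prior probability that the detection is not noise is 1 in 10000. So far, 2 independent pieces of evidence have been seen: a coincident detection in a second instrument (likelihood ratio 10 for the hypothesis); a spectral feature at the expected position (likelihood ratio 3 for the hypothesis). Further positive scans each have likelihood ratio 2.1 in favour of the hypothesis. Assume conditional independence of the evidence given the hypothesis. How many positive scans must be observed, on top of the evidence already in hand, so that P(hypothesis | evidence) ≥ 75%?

Prior odds = 0.0001/0.9999 = 1/9999.
Combined Bayes factor of the evidence already in hand = 10 × 3 = 30.
Odds after that evidence = (1/9999) × 30 = 10/3333.
Target odds = 0.75/0.25 = 3.
Need 2.1ⁿ ≥ 3 ÷ (10/3333) = 999.9.
2.1⁹ ≈794.28 falls short of 999.9 but 2.1¹⁰ ≈1667.99 reaches it, so n = 10.

10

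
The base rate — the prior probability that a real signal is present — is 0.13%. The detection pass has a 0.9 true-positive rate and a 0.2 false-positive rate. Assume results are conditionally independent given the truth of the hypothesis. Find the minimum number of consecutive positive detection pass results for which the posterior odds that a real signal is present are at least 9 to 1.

Prior odds: 0.0013 ÷ 0.9987 = 13/9987.
Likelihood ratio of a positive result = 0.9/0.2 = 4.5.
Target odds = 9.
Need (13/9987) × 4.5ⁿ ≥ 9, i.e. 4.5ⁿ ≥ 89883/13.
4.5⁵ = 1845.28125 falls short of 89883/13 but 4.5⁶ = 8303.765625 reaches it, so n = 6.

6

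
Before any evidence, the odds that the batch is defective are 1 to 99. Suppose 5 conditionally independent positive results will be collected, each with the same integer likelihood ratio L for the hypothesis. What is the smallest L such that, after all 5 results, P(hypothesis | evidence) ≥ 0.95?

Prior odds = 1/99.
Target odds = 0.95/0.05 = 19.
Need L⁵ ≥ 19 ÷ (1/99) = 1881.
4⁵ = 1024 < 1881 ≤ 3125 = 5⁵, so L = 5.

5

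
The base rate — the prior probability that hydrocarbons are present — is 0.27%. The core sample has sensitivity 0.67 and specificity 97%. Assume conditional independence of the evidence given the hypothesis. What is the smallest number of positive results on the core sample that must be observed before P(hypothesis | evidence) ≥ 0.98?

4

Prior odds = 0.0027/0.9973 = 27/9973.
False-positive rate = 1 − 0.97 = 0.03; likelihood ratio of a positive = 0.67/0.03 = 67/3.
Target odds: 0.98 ÷ 0.02 = 49.
Need (27/9973) × (67/3)ⁿ ≥ 49, i.e. (67/3)ⁿ ≥ 488677/27.
(67/3)³ = 300763/27 falls short of 488677/27 but (67/3)⁴ = 20151121/81 reaches it, so n = 4.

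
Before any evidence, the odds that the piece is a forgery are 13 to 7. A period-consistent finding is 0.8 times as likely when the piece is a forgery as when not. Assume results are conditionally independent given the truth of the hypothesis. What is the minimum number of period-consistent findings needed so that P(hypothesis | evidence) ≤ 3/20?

Prior odds = 13/7.
Likelihood ratio per period-consistent finding = 0.8.
Target odds: 0.15 ÷ 0.85 = 3/17.
Require 0.8ⁿ ≤ 3/17 ÷ (13/7) = 21/221.
0.8¹⁰ = 1048576/9765625 is still above 21/221 but 0.8¹¹ = 4194304/48828125 is at or below it, so n = 11.

11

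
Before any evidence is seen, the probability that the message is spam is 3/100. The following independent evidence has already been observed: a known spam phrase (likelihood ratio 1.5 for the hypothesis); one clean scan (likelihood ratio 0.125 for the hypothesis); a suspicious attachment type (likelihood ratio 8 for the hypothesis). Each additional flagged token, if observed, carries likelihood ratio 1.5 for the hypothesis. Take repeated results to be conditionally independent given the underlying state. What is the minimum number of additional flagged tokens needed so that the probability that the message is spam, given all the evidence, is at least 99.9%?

25

Prior odds = 0.03/0.97 = 3/97.
Combined Bayes factor of the evidence already in hand = 1.5 × 0.125 × 8 = 1.5.
Odds after that evidence = (3/97) × 1.5 = 9/194.
Target odds = 0.999/0.001 = 999.
Need 1.5ⁿ ≥ 999 ÷ (9/194) = 21534.
1.5²⁴ ≈16834.1 falls short of 21534 but 1.5²⁵ ≈25251.2 reaches it, so n = 25.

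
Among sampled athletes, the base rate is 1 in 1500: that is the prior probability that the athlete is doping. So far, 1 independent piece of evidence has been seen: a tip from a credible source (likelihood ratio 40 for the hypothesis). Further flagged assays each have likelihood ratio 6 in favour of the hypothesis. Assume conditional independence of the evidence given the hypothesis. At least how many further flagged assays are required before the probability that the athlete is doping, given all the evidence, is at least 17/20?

Prior odds = (1/1500)/(1499/1500) = 1/1499.
Bayes factor of the evidence already in hand = 40.
Odds after that evidence = (1/1499) × 40 = 40/1499.
Target odds = 0.85/0.15 = 17/3.
Need 6ⁿ ≥ 17/3 ÷ (40/1499) = 25483/120.
6² = 36 falls short of 25483/120 but 6³ = 216 reaches it, so n = 3.

3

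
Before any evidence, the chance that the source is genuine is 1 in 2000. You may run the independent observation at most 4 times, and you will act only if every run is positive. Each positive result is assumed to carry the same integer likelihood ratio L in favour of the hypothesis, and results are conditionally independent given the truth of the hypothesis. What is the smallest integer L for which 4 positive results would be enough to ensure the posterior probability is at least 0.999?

Prior odds = 0.0005/0.9995 = 1/1999.
Target odds = 0.999/0.001 = 999.
Need L⁴ ≥ 999 ÷ (1/1999) = 1997001.
37⁴ = 1874161 < 1997001 ≤ 2085136 = 38⁴, so L = 38.

38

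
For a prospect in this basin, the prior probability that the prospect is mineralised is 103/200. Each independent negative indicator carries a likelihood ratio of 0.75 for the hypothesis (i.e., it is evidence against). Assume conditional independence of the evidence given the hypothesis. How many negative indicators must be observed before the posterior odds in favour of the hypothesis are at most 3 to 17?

Prior odds = 0.515/0.485 = 103/97.
Likelihood ratio per negative indicator = 0.75.
Target odds = 3/17.
Need (103/97) × 0.75ⁿ ≤ 3/17, i.e. 0.75ⁿ ≤ 291/1751.
0.75⁶ = 729/4096 is still above 291/1751 but 0.75⁷ = 2187/16384 is at or below it, so n = 7.

7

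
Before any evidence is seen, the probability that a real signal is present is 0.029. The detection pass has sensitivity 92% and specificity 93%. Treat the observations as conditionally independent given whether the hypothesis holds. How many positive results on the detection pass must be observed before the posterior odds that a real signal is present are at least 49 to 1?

3

Prior odds: 0.029 ÷ 0.971 = 29/971.
False-positive rate = 1 − 0.93 = 0.07; likelihood ratio of a positive = 0.92/0.07 = 92/7.
Target odds = 49.
Need (29/971) × (92/7)ⁿ ≥ 49, i.e. (92/7)ⁿ ≥ 47579/29.
(92/7)² = 8464/49 falls short of 47579/29 but (92/7)³ = 778688/343 reaches it, so n = 3.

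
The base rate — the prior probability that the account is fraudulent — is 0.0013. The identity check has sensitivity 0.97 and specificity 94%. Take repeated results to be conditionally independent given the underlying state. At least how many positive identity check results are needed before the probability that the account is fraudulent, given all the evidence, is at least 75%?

Prior odds: 0.0013 ÷ 0.9987 = 13/9987.
False-positive rate = 1 − 0.94 = 0.06; likelihood ratio of a positive = 0.97/0.06 = 97/6.
Target odds: 0.75 ÷ 0.25 = 3.
Need (13/9987) × (97/6)ⁿ ≥ 3, i.e. (97/6)ⁿ ≥ 29961/13.
(97/6)² = 9409/36 falls short of 29961/13 but (97/6)³ = 912673/216 reaches it, so n = 3.

3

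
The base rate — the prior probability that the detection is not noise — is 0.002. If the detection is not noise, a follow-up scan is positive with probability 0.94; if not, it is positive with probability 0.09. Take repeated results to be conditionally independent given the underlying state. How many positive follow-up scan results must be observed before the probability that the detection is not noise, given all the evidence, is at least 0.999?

6

Prior odds: 0.002 ÷ 0.998 = 1/499.
Likelihood ratio of a positive = 0.94/0.09 = 94/9.
Target odds: 0.999 ÷ 0.001 = 999.
Require (94/9)ⁿ ≥ 999 ÷ (1/499) = 498501.
(94/9)⁵ ≈124287 falls short of 498501 but (94/9)⁶ ≈1.29811e+06 reaches it, so n = 6.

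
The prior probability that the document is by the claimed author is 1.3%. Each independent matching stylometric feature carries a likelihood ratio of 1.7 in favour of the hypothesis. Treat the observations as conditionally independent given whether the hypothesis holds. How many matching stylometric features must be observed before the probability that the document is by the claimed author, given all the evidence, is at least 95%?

14

Prior odds = 0.013/0.987 = 13/987.
Likelihood ratio per matching stylometric feature = 1.7.
Target odds: 0.95 ÷ 0.05 = 19.
Need (13/987) × 1.7ⁿ ≥ 19, i.e. 1.7ⁿ ≥ 18753/13.
1.7¹³ ≈990.458 falls short of 18753/13 but 1.7¹⁴ ≈1683.78 reaches it, so n = 14.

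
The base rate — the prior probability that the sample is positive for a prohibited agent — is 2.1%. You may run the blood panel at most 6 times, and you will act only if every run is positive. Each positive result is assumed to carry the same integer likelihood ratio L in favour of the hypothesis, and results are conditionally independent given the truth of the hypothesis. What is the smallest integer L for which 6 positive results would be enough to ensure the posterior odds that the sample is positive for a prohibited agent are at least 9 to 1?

3

Prior odds = 0.021/0.979 = 21/979.
Target odds = 9.
Need L⁶ ≥ 9 ÷ (21/979) = 2937/7.
2⁶ = 64 < 2937/7 ≤ 729 = 3⁶, so L = 3.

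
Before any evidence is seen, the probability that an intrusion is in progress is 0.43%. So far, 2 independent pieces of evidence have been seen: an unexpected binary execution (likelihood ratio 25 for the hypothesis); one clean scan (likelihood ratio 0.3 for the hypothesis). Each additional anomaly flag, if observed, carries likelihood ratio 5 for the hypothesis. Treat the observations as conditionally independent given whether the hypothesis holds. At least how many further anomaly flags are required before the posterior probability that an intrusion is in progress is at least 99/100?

5

Prior odds = 0.0043/0.9957 = 43/9957.
Combined Bayes factor of the evidence already in hand = 25 × 0.3 = 7.5.
Odds after that evidence = (43/9957) × 7.5 = 215/6638.
Target odds = 0.99/0.01 = 99.
Need 5ⁿ ≥ 99 ÷ (215/6638) = 657162/215.
5⁴ = 625 falls short of 657162/215 but 5⁵ = 3125 reaches it, so n = 5.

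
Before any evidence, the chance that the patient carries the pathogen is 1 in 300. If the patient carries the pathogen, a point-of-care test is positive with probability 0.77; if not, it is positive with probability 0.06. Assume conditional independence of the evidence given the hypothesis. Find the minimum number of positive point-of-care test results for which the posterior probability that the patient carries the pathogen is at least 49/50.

Prior odds: (1/300) ÷ (299/300) = 1/299.
Likelihood ratio of a positive = 0.77/0.06 = 77/6.
Target posterior odds = 0.98/0.02 = 49.
Need (1/299) × (77/6)ⁿ ≥ 49, i.e. (77/6)ⁿ ≥ 14651.
(77/6)³ = 456533/216 falls short of 14651 but (77/6)⁴ = 35153041/1296 reaches it, so n = 4.

4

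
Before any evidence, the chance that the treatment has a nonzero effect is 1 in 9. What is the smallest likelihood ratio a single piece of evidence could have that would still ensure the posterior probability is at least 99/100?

792

Prior odds = (1/9)/(8/9) = 0.125.
Target odds = 0.99/0.01 = 99.
Required Bayes factor = 99 ÷ 0.125 = 792.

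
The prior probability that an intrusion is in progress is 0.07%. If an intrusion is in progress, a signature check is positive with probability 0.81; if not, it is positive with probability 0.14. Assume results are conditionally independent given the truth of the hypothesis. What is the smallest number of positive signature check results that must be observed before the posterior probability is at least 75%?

Prior odds: 0.0007 ÷ 0.9993 = 7/9993.
Likelihood ratio of a positive = 0.81/0.14 = 81/14.
Target odds: 0.75 ÷ 0.25 = 3.
Require (81/14)ⁿ ≥ 3 ÷ (7/9993) = 29979/7.
(81/14)⁴ = 43046721/38416 falls short of 29979/7 but (81/14)⁵ ≈6483.13 reaches it, so n = 5.

5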